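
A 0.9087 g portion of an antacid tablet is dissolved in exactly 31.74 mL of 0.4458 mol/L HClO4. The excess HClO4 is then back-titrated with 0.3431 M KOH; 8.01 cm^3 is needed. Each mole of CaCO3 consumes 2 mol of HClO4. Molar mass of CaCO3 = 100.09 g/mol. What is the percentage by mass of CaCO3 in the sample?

Total n(HClO4) added = 0.4458 x 0.03174 = 0.01415 mol.
n(KOH) used = 0.3431 x 0.008010 = 0.002748 mol, which equals the excess n(HClO4).
So n(HClO4) consumed by the sample = 0.01415 - 0.002748 = 0.01140 mol.
n(CaCO3) = 0.01140 / 2 = 0.005701 mol.
mass CaCO3 = 0.005701 x 100.09 = 0.5706 g, so %CaCO3 = 0.5706/0.9087 x 100 = 62.8%.

62.8%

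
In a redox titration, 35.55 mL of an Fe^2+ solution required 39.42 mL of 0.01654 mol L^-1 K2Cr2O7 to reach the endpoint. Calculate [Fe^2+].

n(K2Cr2O7) = 0.01654 x 0.03942 = 0.0006520 mol.
From the balanced equation, 1 mol K2Cr2O7 reacts with 6 mol Fe^2+, so n(Fe^2+) = 0.0006520 x 6/1 = 0.003912 mol.
[Fe^2+] = 0.003912 / 0.03555 L = 0.110 M.

0.110 M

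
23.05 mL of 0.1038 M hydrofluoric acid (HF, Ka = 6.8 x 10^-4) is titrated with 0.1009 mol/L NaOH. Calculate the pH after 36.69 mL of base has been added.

n(acid) = 0.1038 x 0.02305 = 0.002393 mol; n(NaOH) added = 0.1009 x 0.03669 = 0.003702 mol.
Base is in excess by 0.003702 - 0.002393 = 0.001309 mol in a total volume of 0.05974 L.
[OH^-] = 0.001309/0.05974 = 0.02192 M, so pOH = 1.66 and pH = 14.00 - 1.66 = 12.34.

12.34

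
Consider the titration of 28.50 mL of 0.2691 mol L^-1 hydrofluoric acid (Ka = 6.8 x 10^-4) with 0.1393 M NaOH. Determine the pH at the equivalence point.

8.07

n(HF) = 0.2691 x 0.02850 = 0.007669 mol; V(NaOH) at equivalence = 0.007669/0.1393 = 0.05506 L.
At equivalence all the acid is converted to F-; total volume = 0.02850 + 0.05506 = 0.08356 L, so [F-] = 0.007669/0.08356 = 0.09179 M.
Kb = Kw/Ka = 1.0e-14 / 6.8 x 10^-4 = 1.47e-11.
[OH^-] = sqrt(Kb x [F-]) = sqrt(1.47e-11 x 0.09179) = 1.16e-6 M.
pOH = 5.93, so pH = 14.00 - 5.93 = 8.07.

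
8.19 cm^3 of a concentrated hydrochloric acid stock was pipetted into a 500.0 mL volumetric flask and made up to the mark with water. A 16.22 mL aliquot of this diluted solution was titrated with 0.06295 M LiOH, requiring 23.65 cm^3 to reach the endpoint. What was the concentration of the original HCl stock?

5.60 M

n(LiOH) = 0.06295 x 0.02365 = 0.001489 mol.
n(HCl) in the aliquot = 0.001489 mol.
[diluted HCl] = 0.001489 / 0.01622 = 0.09179 M.
Dilution factor = 500.0/8.190 = 61.05, so [stock] = 0.09179 x 61.05 = 5.60 M.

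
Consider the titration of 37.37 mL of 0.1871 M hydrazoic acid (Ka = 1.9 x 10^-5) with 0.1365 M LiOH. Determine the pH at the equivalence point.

8.81

n(HN3) = 0.1871 x 0.03737 = 0.006992 mol; V(LiOH) at equivalence = 0.006992/0.1365 = 0.05122 L.
At equivalence all the acid is converted to N3-; total volume = 0.03737 + 0.05122 = 0.08859 L, so [N3-] = 0.006992/0.08859 = 0.07892 M.
Kb = Kw/Ka = 1.0e-14 / 1.9 x 10^-5 = 5.26e-10.
[OH^-] = sqrt(Kb x [N3-]) = sqrt(5.26e-10 x 0.07892) = 6.44e-6 M.
pOH = 5.19, so pH = 14.00 - 5.19 = 8.81.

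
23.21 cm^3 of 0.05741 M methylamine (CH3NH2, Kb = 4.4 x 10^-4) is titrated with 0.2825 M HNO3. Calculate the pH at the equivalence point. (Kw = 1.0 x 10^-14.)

5.98

n(CH3NH2) = 0.05741 x 0.02321 = 0.001332 mol; V(HNO3) at equivalence = 0.001332/0.2825 = 0.004717 L.
At equivalence the base is fully converted to CH3NH3+; total volume = 0.02793 L, so [CH3NH3+] = 0.001332/0.02793 = 0.04771 M.
Ka(CH3NH3+) = Kw/Kb = 1.0e-14 / 4.4 x 10^-4 = 2.27e-11.
[H^+] = sqrt(Ka x [CH3NH3+]) = sqrt(2.27e-11 x 0.04771) = 1.04e-6 M.
pH = -log(1.04e-6) = 5.98.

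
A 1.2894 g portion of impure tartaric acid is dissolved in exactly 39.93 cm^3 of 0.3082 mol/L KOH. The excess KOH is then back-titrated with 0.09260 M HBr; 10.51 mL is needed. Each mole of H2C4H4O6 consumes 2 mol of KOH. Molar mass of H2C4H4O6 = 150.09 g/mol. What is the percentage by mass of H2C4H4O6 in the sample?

66.0%

Total n(KOH) added = 0.3082 x 0.03993 = 0.01231 mol.
n(HBr) used = 0.09260 x 0.01051 = 0.0009732 mol, which equals the excess n(KOH).
So n(KOH) consumed by the sample = 0.01231 - 0.0009732 = 0.01133 mol.
n(H2C4H4O6) = 0.01133 / 2 = 0.005667 mol.
mass H2C4H4O6 = 0.005667 x 150.09 = 0.8505 g, so %H2C4H4O6 = 0.8505/1.2894 x 100 = 66.0%.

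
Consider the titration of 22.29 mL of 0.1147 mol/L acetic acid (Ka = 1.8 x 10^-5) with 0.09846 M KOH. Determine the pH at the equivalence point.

8.73

n(CH3COOH) = 0.1147 x 0.02229 = 0.002557 mol; V(KOH) at equivalence = 0.002557/0.09846 = 0.02597 L.
At equivalence all the acid is converted to CH3COO-; total volume = 0.02229 + 0.02597 = 0.04826 L, so [CH3COO-] = 0.002557/0.04826 = 0.05298 M.
Kb = Kw/Ka = 1.0e-14 / 1.8 x 10^-5 = 5.56e-10.
[OH^-] = sqrt(Kb x [CH3COO-]) = sqrt(5.56e-10 x 0.05298) = 5.43e-6 M.
pOH = 5.27, so pH = 14.00 - 5.27 = 8.73.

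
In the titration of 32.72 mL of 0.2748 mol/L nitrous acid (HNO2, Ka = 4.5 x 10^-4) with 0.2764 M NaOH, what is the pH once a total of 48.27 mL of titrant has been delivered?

12.73

n(acid) = 0.2748 x 0.03272 = 0.008991 mol; n(NaOH) added = 0.2764 x 0.04827 = 0.01334 mol.
Base is in excess by 0.01334 - 0.008991 = 0.004350 mol in a total volume of 0.08099 L.
[OH^-] = 0.004350/0.08099 = 0.05371 M, so pOH = 1.27 and pH = 14.00 - 1.27 = 12.73.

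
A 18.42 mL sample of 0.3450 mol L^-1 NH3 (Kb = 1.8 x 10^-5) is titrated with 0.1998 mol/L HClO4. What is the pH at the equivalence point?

n(NH3) = 0.3450 x 0.01842 = 0.006355 mol; V(HClO4) at equivalence = 0.006355/0.1998 = 0.03181 L.
At equivalence the base is fully converted to NH4+; total volume = 0.05023 L, so [NH4+] = 0.006355/0.05023 = 0.1265 M.
Ka(NH4+) = Kw/Kb = 1.0e-14 / 1.8 x 10^-5 = 5.56e-10.
[H^+] = sqrt(Ka x [NH4+]) = sqrt(5.56e-10 x 0.1265) = 8.38e-6 M.
pH = -log(8.38e-6) = 5.08.

5.08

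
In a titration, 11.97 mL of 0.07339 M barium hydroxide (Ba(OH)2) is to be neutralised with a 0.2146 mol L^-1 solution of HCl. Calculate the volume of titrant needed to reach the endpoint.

8.19 mL

n(Ba(OH)2) = 0.07339 mol/L x 0.01197 L = 0.0008785 mol.
The neutralisation is 1 Ba(OH)2 : 2 HCl, so n(HCl) = 0.0008785 x 2/1 = 0.001757 mol.
V(HCl) = 0.001757 / 0.2146 = 0.008187 L = 8.19 mL.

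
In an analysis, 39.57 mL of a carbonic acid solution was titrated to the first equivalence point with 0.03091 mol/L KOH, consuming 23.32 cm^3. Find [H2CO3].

0.0182 M

n(KOH) = 0.03091 x 0.02332 = 0.0007208 mol.
At the first equivalence point, 1 mol OH^- react per mol H2CO3, so n(H2CO3) = 0.0007208 / 1 = 0.0007208 mol.
[H2CO3] = 0.0007208 / 0.03957 L = 0.0182 M.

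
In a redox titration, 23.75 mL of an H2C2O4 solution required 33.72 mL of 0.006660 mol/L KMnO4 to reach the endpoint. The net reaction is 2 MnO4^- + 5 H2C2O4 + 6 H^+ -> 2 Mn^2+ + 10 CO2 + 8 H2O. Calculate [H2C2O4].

0.0236 M

n(KMnO4) = 0.006660 x 0.03372 = 0.0002246 mol.
From the balanced equation, 2 mol KMnO4 reacts with 5 mol H2C2O4, so n(H2C2O4) = 0.0002246 x 5/2 = 0.0005614 mol.
[H2C2O4] = 0.0005614 / 0.02375 L = 0.0236 M.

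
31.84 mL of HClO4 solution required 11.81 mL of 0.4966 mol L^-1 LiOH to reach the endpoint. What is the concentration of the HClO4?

0.184 M

n(LiOH) delivered = 0.4966 x 0.01181 = 0.005865 mol.
For a 1:1 reaction, n(HClO4) = 0.005865 mol.
[HClO4] = 0.005865 mol / 0.03184 L = 0.184 M.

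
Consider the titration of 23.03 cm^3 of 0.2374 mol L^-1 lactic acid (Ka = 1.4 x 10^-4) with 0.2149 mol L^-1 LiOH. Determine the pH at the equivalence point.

8.45

n(HC3H5O3) = 0.2374 x 0.02303 = 0.005467 mol; V(LiOH) at equivalence = 0.005467/0.2149 = 0.02544 L.
At equivalence all the acid is converted to C3H5O3-; total volume = 0.02303 + 0.02544 = 0.04847 L, so [C3H5O3-] = 0.005467/0.04847 = 0.1128 M.
Kb = Kw/Ka = 1.0e-14 / 1.4 x 10^-4 = 7.14e-11.
[OH^-] = sqrt(Kb x [C3H5O3-]) = sqrt(7.14e-11 x 0.1128) = 2.84e-6 M.
pOH = 5.55, so pH = 14.00 - 5.55 = 8.45.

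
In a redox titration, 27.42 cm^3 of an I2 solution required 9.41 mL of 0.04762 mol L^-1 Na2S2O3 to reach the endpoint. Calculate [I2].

0.00817 M

n(Na2S2O3) = 0.04762 x 0.009410 = 0.0004481 mol.
From the balanced equation, 2 mol Na2S2O3 reacts with 1 mol I2, so n(I2) = 0.0004481 x 1/2 = 0.0002241 mol.
[I2] = 0.0002241 / 0.02742 L = 0.00817 M.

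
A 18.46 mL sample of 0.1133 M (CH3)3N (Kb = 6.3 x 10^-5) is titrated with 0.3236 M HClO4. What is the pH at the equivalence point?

n((CH3)3N) = 0.1133 x 0.01846 = 0.002092 mol; V(HClO4) at equivalence = 0.002092/0.3236 = 0.006463 L.
At equivalence the base is fully converted to (CH3)3NH+; total volume = 0.02492 L, so [(CH3)3NH+] = 0.002092/0.02492 = 0.08392 M.
Ka((CH3)3NH+) = Kw/Kb = 1.0e-14 / 6.3 x 10^-5 = 1.59e-10.
[H^+] = sqrt(Ka x [(CH3)3NH+]) = sqrt(1.59e-10 x 0.08392) = 3.65e-6 M.
pH = -log(3.65e-6) = 5.44.

5.44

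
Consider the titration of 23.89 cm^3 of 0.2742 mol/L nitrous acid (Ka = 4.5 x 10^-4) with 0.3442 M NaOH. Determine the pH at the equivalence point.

8.27

n(HNO2) = 0.2742 x 0.02389 = 0.006551 mol; V(NaOH) at equivalence = 0.006551/0.3442 = 0.01903 L.
At equivalence all the acid is converted to NO2-; total volume = 0.02389 + 0.01903 = 0.04292 L, so [NO2-] = 0.006551/0.04292 = 0.1526 M.
Kb = Kw/Ka = 1.0e-14 / 4.5 x 10^-4 = 2.22e-11.
[OH^-] = sqrt(Kb x [NO2-]) = sqrt(2.22e-11 x 0.1526) = 1.84e-6 M.
pOH = 5.73, so pH = 14.00 - 5.73 = 8.27.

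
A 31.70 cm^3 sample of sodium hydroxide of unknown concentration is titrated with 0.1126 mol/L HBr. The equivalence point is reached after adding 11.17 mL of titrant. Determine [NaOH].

0.0397 M

n(HBr) delivered = 0.1126 x 0.01117 = 0.001258 mol.
For a 1:1 reaction, n(NaOH) = 0.001258 mol.
[NaOH] = 0.001258 mol / 0.03170 L = 0.0397 M.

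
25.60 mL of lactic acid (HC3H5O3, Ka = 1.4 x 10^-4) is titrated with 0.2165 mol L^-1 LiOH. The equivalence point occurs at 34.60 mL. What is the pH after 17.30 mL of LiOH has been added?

17.30 mL is exactly half the equivalence volume (34.60/2), i.e. the half-equivalence point.
There, n(HA) = n(A^-), so pH = pKa = -log(1.4 x 10^-4) = 3.85.

3.85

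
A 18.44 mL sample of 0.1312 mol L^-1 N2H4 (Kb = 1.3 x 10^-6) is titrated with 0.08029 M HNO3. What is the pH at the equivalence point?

n(N2H4) = 0.1312 x 0.01844 = 0.002419 mol; V(HNO3) at equivalence = 0.002419/0.08029 = 0.03013 L.
At equivalence the base is fully converted to N2H5+; total volume = 0.04857 L, so [N2H5+] = 0.002419/0.04857 = 0.04981 M.
Ka(N2H5+) = Kw/Kb = 1.0e-14 / 1.3 x 10^-6 = 7.69e-9.
[H^+] = sqrt(Ka x [N2H5+]) = sqrt(7.69e-9 x 0.04981) = 1.96e-5 M.
pH = -log(1.96e-5) = 4.71.

4.71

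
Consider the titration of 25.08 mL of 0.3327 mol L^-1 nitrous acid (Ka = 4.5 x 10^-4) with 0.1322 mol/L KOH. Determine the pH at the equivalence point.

8.16

n(HNO2) = 0.3327 x 0.02508 = 0.008344 mol; V(KOH) at equivalence = 0.008344/0.1322 = 0.06312 L.
At equivalence all the acid is converted to NO2-; total volume = 0.02508 + 0.06312 = 0.08820 L, so [NO2-] = 0.008344/0.08820 = 0.09461 M.
Kb = Kw/Ka = 1.0e-14 / 4.5 x 10^-4 = 2.22e-11.
[OH^-] = sqrt(Kb x [NO2-]) = sqrt(2.22e-11 x 0.09461) = 1.45e-6 M.
pOH = 5.84, so pH = 14.00 - 5.84 = 8.16.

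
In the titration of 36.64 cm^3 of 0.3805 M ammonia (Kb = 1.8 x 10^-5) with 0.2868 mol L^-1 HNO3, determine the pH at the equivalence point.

5.02

n(NH3) = 0.3805 x 0.03664 = 0.01394 mol; V(HNO3) at equivalence = 0.01394/0.2868 = 0.04861 L.
At equivalence the base is fully converted to NH4+; total volume = 0.08525 L, so [NH4+] = 0.01394/0.08525 = 0.1635 M.
Ka(NH4+) = Kw/Kb = 1.0e-14 / 1.8 x 10^-5 = 5.56e-10.
[H^+] = sqrt(Ka x [NH4+]) = sqrt(5.56e-10 x 0.1635) = 9.53e-6 M.
pH = -log(9.53e-6) = 5.02.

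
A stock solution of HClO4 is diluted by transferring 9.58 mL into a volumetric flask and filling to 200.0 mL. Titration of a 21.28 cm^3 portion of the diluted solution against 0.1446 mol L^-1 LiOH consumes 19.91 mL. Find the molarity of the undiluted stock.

n(LiOH) = 0.1446 x 0.01991 = 0.002879 mol.
n(HClO4) in the aliquot = 0.002879 mol.
[diluted HClO4] = 0.002879 / 0.02128 = 0.1353 M.
Dilution factor = 200.0/9.580 = 20.88, so [stock] = 0.1353 x 20.88 = 2.82 M.

2.82 M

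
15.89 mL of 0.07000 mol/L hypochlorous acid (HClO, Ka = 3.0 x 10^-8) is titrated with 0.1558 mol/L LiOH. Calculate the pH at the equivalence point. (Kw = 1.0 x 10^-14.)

n(HClO) = 0.07000 x 0.01589 = 0.001112 mol; V(LiOH) at equivalence = 0.001112/0.1558 = 0.007139 L.
At equivalence all the acid is converted to ClO-; total volume = 0.01589 + 0.007139 = 0.02303 L, so [ClO-] = 0.001112/0.02303 = 0.04830 M.
Kb = Kw/Ka = 1.0e-14 / 3.0 x 10^-8 = 3.33e-7.
[OH^-] = sqrt(Kb x [ClO-]) = sqrt(3.33e-7 x 0.04830) = 0.000127 M.
pOH = 3.90, so pH = 14.00 - 3.90 = 10.10.

10.10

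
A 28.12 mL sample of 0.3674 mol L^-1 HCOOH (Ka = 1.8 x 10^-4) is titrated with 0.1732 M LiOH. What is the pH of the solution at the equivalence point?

n(HCOOH) = 0.3674 x 0.02812 = 0.01033 mol; V(LiOH) at equivalence = 0.01033/0.1732 = 0.05965 L.
At equivalence all the acid is converted to HCOO-; total volume = 0.02812 + 0.05965 = 0.08777 L, so [HCOO-] = 0.01033/0.08777 = 0.1177 M.
Kb = Kw/Ka = 1.0e-14 / 1.8 x 10^-4 = 5.56e-11.
[OH^-] = sqrt(Kb x [HCOO-]) = sqrt(5.56e-11 x 0.1177) = 2.56e-6 M.
pOH = 5.59, so pH = 14.00 - 5.59 = 8.41.

8.41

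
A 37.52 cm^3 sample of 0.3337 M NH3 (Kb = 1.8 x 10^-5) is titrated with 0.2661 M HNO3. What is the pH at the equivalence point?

5.04

n(NH3) = 0.3337 x 0.03752 = 0.01252 mol; V(HNO3) at equivalence = 0.01252/0.2661 = 0.04705 L.
At equivalence the base is fully converted to NH4+; total volume = 0.08457 L, so [NH4+] = 0.01252/0.08457 = 0.1480 M.
Ka(NH4+) = Kw/Kb = 1.0e-14 / 1.8 x 10^-5 = 5.56e-10.
[H^+] = sqrt(Ka x [NH4+]) = sqrt(5.56e-10 x 0.1480) = 9.07e-6 M.
pH = -log(9.07e-6) = 5.04.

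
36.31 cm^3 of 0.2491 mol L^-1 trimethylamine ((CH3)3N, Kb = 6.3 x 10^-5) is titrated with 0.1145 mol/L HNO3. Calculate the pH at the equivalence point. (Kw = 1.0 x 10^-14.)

n((CH3)3N) = 0.2491 x 0.03631 = 0.009045 mol; V(HNO3) at equivalence = 0.009045/0.1145 = 0.07899 L.
At equivalence the base is fully converted to (CH3)3NH+; total volume = 0.1153 L, so [(CH3)3NH+] = 0.009045/0.1153 = 0.07844 M.
Ka((CH3)3NH+) = Kw/Kb = 1.0e-14 / 6.3 x 10^-5 = 1.59e-10.
[H^+] = sqrt(Ka x [(CH3)3NH+]) = sqrt(1.59e-10 x 0.07844) = 3.53e-6 M.
pH = -log(3.53e-6) = 5.45.

5.45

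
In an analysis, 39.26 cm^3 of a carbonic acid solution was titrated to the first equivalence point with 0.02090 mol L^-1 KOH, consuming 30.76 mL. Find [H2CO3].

n(KOH) = 0.02090 x 0.03076 = 0.0006429 mol.
At the first equivalence point, 1 mol OH^- react per mol H2CO3, so n(H2CO3) = 0.0006429 / 1 = 0.0006429 mol.
[H2CO3] = 0.0006429 / 0.03926 L = 0.0164 M.

0.0164 M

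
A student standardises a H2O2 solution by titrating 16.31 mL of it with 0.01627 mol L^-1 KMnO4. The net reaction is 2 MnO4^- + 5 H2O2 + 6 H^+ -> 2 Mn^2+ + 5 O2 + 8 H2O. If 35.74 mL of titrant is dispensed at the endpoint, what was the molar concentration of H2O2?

n(KMnO4) = 0.01627 x 0.03574 = 0.0005815 mol.
From the balanced equation, 2 mol KMnO4 reacts with 5 mol H2O2, so n(H2O2) = 0.0005815 x 5/2 = 0.001454 mol.
[H2O2] = 0.001454 / 0.01631 L = 0.0891 M.

0.0891 M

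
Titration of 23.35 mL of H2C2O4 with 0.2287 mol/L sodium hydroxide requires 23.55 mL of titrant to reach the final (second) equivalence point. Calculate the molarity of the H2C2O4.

n(NaOH) = 0.2287 x 0.02355 = 0.005386 mol.
At the final (second) equivalence point, 2 mol OH^- react per mol H2C2O4, so n(H2C2O4) = 0.005386 / 2 = 0.002693 mol.
[H2C2O4] = 0.002693 / 0.02335 L = 0.115 M.

0.115 M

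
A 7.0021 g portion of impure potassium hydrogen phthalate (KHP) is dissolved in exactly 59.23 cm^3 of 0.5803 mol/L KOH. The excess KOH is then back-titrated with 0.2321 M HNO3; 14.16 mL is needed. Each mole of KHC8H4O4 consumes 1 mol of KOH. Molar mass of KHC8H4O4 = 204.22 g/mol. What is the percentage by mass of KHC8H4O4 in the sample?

Total n(KOH) added = 0.5803 x 0.05923 = 0.03437 mol.
n(HNO3) used = 0.2321 x 0.01416 = 0.003287 mol, which equals the excess n(KOH).
So n(KOH) consumed by the sample = 0.03437 - 0.003287 = 0.03108 mol.
n(KHC8H4O4) = 0.03108 / 1 = 0.03108 mol.
mass KHC8H4O4 = 0.03108 x 204.22 = 6.348 g, so %KHC8H4O4 = 6.348/7.0021 x 100 = 90.7%.

90.7%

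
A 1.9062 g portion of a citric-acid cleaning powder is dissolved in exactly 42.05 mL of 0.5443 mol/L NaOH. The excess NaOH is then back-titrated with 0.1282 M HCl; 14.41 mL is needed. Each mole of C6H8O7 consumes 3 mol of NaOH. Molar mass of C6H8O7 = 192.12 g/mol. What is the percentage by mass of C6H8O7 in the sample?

70.7%

Total n(NaOH) added = 0.5443 x 0.04205 = 0.02289 mol.
n(HCl) used = 0.1282 x 0.01441 = 0.001847 mol, which equals the excess n(NaOH).
So n(NaOH) consumed by the sample = 0.02289 - 0.001847 = 0.02104 mol.
n(C6H8O7) = 0.02104 / 3 = 0.007013 mol.
mass C6H8O7 = 0.007013 x 192.12 = 1.347 g, so %C6H8O7 = 1.347/1.9062 x 100 = 70.7%.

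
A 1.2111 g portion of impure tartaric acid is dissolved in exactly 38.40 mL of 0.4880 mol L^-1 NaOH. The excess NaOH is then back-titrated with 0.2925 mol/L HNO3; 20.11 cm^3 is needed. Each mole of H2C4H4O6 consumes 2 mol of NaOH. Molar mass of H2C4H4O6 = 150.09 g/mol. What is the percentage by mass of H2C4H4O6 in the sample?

79.7%

Total n(NaOH) added = 0.4880 x 0.03840 = 0.01874 mol.
n(HNO3) used = 0.2925 x 0.02011 = 0.005882 mol, which equals the excess n(NaOH).
So n(NaOH) consumed by the sample = 0.01874 - 0.005882 = 0.01286 mol.
n(H2C4H4O6) = 0.01286 / 2 = 0.006429 mol.
mass H2C4H4O6 = 0.006429 x 150.09 = 0.9649 g, so %H2C4H4O6 = 0.9649/1.2111 x 100 = 79.7%.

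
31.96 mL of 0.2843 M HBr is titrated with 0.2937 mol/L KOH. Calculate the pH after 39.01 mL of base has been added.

n(acid) = 0.2843 x 0.03196 = 0.009086 mol; n(KOH) added = 0.2937 x 0.03901 = 0.01146 mol.
Base is in excess by 0.01146 - 0.009086 = 0.002371 mol in a total volume of 0.07097 L.
[OH^-] = 0.002371/0.07097 = 0.03341 M, so pOH = 1.48 and pH = 14.00 - 1.48 = 12.52.

12.52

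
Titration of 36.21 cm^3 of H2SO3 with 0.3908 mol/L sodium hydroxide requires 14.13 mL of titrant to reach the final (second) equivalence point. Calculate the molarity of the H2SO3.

n(NaOH) = 0.3908 x 0.01413 = 0.005522 mol.
At the final (second) equivalence point, 2 mol OH^- react per mol H2SO3, so n(H2SO3) = 0.005522 / 2 = 0.002761 mol.
[H2SO3] = 0.002761 / 0.03621 L = 0.0762 M.

0.0762 M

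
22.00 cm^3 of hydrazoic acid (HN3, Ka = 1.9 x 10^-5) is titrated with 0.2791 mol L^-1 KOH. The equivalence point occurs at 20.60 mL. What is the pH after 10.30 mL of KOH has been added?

10.30 mL is exactly half the equivalence volume (20.60/2), i.e. the half-equivalence point.
There, n(HA) = n(A^-), so pH = pKa = -log(1.9 x 10^-5) = 4.72.

4.72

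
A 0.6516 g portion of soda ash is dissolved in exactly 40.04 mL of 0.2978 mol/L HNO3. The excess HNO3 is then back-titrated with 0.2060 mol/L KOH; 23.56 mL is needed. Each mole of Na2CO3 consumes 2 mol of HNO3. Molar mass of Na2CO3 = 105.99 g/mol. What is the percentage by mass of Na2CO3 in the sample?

Total n(HNO3) added = 0.2978 x 0.04004 = 0.01192 mol.
n(KOH) used = 0.2060 x 0.02356 = 0.004853 mol, which equals the excess n(HNO3).
So n(HNO3) consumed by the sample = 0.01192 - 0.004853 = 0.007071 mol.
n(Na2CO3) = 0.007071 / 2 = 0.003535 mol.
mass Na2CO3 = 0.003535 x 105.99 = 0.3747 g, so %Na2CO3 = 0.3747/0.6516 x 100 = 57.5%.

57.5%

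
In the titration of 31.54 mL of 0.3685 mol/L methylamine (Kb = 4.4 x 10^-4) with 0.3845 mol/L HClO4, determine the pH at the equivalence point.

n(CH3NH2) = 0.3685 x 0.03154 = 0.01162 mol; V(HClO4) at equivalence = 0.01162/0.3845 = 0.03023 L.
At equivalence the base is fully converted to CH3NH3+; total volume = 0.06177 L, so [CH3NH3+] = 0.01162/0.06177 = 0.1882 M.
Ka(CH3NH3+) = Kw/Kb = 1.0e-14 / 4.4 x 10^-4 = 2.27e-11.
[H^+] = sqrt(Ka x [CH3NH3+]) = sqrt(2.27e-11 x 0.1882) = 2.07e-6 M.
pH = -log(2.07e-6) = 5.68.

5.68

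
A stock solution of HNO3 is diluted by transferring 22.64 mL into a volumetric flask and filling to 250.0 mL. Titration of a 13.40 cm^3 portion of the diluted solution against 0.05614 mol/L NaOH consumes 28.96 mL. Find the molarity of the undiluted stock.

n(NaOH) = 0.05614 x 0.02896 = 0.001626 mol.
n(HNO3) in the aliquot = 0.001626 mol.
[diluted HNO3] = 0.001626 / 0.01340 = 0.1213 M.
Dilution factor = 250.0/22.64 = 11.04, so [stock] = 0.1213 x 11.04 = 1.34 M.

1.34 M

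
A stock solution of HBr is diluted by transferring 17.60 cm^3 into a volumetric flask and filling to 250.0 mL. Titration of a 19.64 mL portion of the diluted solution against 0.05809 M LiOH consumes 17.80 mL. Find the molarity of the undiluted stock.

0.748 M

n(LiOH) = 0.05809 x 0.01780 = 0.001034 mol.
n(HBr) in the aliquot = 0.001034 mol.
[diluted HBr] = 0.001034 / 0.01964 = 0.05265 M.
Dilution factor = 250.0/17.60 = 14.20, so [stock] = 0.05265 x 14.20 = 0.748 M.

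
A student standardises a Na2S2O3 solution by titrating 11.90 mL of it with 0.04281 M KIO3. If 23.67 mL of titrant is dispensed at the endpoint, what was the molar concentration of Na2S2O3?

0.511 M

n(KIO3) = 0.04281 x 0.02367 = 0.001013 mol.
From the balanced equation, 1 mol KIO3 reacts with 6 mol Na2S2O3, so n(Na2S2O3) = 0.001013 x 6/1 = 0.006080 mol.
[Na2S2O3] = 0.006080 / 0.01190 L = 0.511 M.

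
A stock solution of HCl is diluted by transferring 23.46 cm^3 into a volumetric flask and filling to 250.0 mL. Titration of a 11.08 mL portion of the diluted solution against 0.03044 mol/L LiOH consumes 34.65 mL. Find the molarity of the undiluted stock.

1.01 M

n(LiOH) = 0.03044 x 0.03465 = 0.001055 mol.
n(HCl) in the aliquot = 0.001055 mol.
[diluted HCl] = 0.001055 / 0.01108 = 0.09519 M.
Dilution factor = 250.0/23.46 = 10.66, so [stock] = 0.09519 x 10.66 = 1.01 M.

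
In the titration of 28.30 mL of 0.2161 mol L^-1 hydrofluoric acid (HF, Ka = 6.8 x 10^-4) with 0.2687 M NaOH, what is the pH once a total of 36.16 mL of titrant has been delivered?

n(acid) = 0.2161 x 0.02830 = 0.006116 mol; n(NaOH) added = 0.2687 x 0.03616 = 0.009716 mol.
Base is in excess by 0.009716 - 0.006116 = 0.003601 mol in a total volume of 0.06446 L.
[OH^-] = 0.003601/0.06446 = 0.05586 M, so pOH = 1.25 and pH = 14.00 - 1.25 = 12.75.

12.75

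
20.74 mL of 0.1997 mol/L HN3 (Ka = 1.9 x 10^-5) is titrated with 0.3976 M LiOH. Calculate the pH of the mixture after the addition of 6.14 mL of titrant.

4.88

Initial n(HN3) = 0.1997 x 0.02074 = 0.004142 mol.
n(LiOH) added = 0.3976 x 0.006140 = 0.002441 mol, converting that many moles of HN3 to N3-.
Remaining n(HN3) = 0.001701 mol; n(N3-) = 0.002441 mol.
By Henderson-Hasselbalch, pH = pKa + log([A^-]/[HA]) = 4.72 + log(0.002441/0.001701) = 4.72 + (+0.16) = 4.88.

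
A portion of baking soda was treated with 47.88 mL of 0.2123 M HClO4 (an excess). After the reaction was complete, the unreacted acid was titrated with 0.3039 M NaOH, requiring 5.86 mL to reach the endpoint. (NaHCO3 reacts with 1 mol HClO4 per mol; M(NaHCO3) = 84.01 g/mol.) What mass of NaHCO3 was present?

Total n(HClO4) added = 0.2123 x 0.04788 = 0.01016 mol.
n(NaOH) used = 0.3039 x 0.005860 = 0.001781 mol, which equals the excess n(HClO4).
So n(HClO4) consumed by the sample = 0.01016 - 0.001781 = 0.008384 mol.
n(NaHCO3) = 0.008384 / 1 = 0.008384 mol.
mass = 0.008384 mol x 84.01 g/mol = 0.704 g.

0.704 g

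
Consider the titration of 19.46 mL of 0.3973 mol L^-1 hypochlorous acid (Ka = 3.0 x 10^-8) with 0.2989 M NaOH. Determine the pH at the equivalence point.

10.38

n(HClO) = 0.3973 x 0.01946 = 0.007731 mol; V(NaOH) at equivalence = 0.007731/0.2989 = 0.02587 L.
At equivalence all the acid is converted to ClO-; total volume = 0.01946 + 0.02587 = 0.04533 L, so [ClO-] = 0.007731/0.04533 = 0.1706 M.
Kb = Kw/Ka = 1.0e-14 / 3.0 x 10^-8 = 3.33e-7.
[OH^-] = sqrt(Kb x [ClO-]) = sqrt(3.33e-7 x 0.1706) = 0.000238 M.
pOH = 3.62, so pH = 14.00 - 3.62 = 10.38.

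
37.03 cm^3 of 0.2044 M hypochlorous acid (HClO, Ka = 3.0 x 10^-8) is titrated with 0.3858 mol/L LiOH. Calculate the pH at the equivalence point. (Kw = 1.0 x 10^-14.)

n(HClO) = 0.2044 x 0.03703 = 0.007569 mol; V(LiOH) at equivalence = 0.007569/0.3858 = 0.01962 L.
At equivalence all the acid is converted to ClO-; total volume = 0.03703 + 0.01962 = 0.05665 L, so [ClO-] = 0.007569/0.05665 = 0.1336 M.
Kb = Kw/Ka = 1.0e-14 / 3.0 x 10^-8 = 3.33e-7.
[OH^-] = sqrt(Kb x [ClO-]) = sqrt(3.33e-7 x 0.1336) = 0.000211 M.
pOH = 3.68, so pH = 14.00 - 3.68 = 10.32.

10.32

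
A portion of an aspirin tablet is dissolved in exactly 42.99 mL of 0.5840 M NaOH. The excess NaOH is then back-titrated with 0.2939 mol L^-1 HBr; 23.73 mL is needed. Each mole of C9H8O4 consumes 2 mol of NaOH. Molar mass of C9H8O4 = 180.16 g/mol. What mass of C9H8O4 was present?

Total n(NaOH) added = 0.5840 x 0.04299 = 0.02511 mol.
n(HBr) used = 0.2939 x 0.02373 = 0.006974 mol, which equals the excess n(NaOH).
So n(NaOH) consumed by the sample = 0.02511 - 0.006974 = 0.01813 mol.
n(C9H8O4) = 0.01813 / 2 = 0.009066 mol.
mass = 0.009066 mol x 180.16 g/mol = 1.63 g.

1.63 g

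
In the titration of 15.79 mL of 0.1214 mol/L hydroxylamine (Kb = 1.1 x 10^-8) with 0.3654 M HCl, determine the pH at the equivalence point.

n(NH2OH) = 0.1214 x 0.01579 = 0.001917 mol; V(HCl) at equivalence = 0.001917/0.3654 = 0.005246 L.
At equivalence the base is fully converted to NH3OH+; total volume = 0.02104 L, so [NH3OH+] = 0.001917/0.02104 = 0.09112 M.
Ka(NH3OH+) = Kw/Kb = 1.0e-14 / 1.1 x 10^-8 = 9.09e-7.
[H^+] = sqrt(Ka x [NH3OH+]) = sqrt(9.09e-7 x 0.09112) = 0.000288 M.
pH = -log(0.000288) = 3.54.

3.54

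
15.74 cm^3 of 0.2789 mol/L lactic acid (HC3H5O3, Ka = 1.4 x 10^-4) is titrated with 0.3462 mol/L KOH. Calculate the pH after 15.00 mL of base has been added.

n(acid) = 0.2789 x 0.01574 = 0.004390 mol; n(KOH) added = 0.3462 x 0.01500 = 0.005193 mol.
Base is in excess by 0.005193 - 0.004390 = 0.0008031 mol in a total volume of 0.03074 L.
[OH^-] = 0.0008031/0.03074 = 0.02613 M, so pOH = 1.58 and pH = 14.00 - 1.58 = 12.42.

12.42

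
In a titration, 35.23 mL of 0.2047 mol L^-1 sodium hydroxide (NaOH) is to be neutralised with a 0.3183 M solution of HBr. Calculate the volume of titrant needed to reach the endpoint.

22.7 mL

n(NaOH) = 0.2047 mol/L x 0.03523 L = 0.007212 mol.
At equivalence n(HBr) = n(NaOH) = 0.007212 mol.
V(HBr) = 0.007212 / 0.3183 = 0.02266 L = 22.7 mL.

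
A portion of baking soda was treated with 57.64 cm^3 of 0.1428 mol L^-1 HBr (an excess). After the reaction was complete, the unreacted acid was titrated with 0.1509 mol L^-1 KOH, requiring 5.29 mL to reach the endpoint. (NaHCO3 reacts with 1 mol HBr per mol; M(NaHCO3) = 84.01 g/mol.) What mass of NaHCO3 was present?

Total n(HBr) added = 0.1428 x 0.05764 = 0.008231 mol.
n(KOH) used = 0.1509 x 0.005290 = 0.0007983 mol, which equals the excess n(HBr).
So n(HBr) consumed by the sample = 0.008231 - 0.0007983 = 0.007433 mol.
n(NaHCO3) = 0.007433 / 1 = 0.007433 mol.
mass = 0.007433 mol x 84.01 g/mol = 0.624 g.

0.624 g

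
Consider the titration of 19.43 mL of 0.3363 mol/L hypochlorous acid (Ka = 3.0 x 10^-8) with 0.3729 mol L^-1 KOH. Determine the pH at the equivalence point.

n(HClO) = 0.3363 x 0.01943 = 0.006534 mol; V(KOH) at equivalence = 0.006534/0.3729 = 0.01752 L.
At equivalence all the acid is converted to ClO-; total volume = 0.01943 + 0.01752 = 0.03695 L, so [ClO-] = 0.006534/0.03695 = 0.1768 M.
Kb = Kw/Ka = 1.0e-14 / 3.0 x 10^-8 = 3.33e-7.
[OH^-] = sqrt(Kb x [ClO-]) = sqrt(3.33e-7 x 0.1768) = 0.000243 M.
pOH = 3.61, so pH = 14.00 - 3.61 = 10.39.

10.39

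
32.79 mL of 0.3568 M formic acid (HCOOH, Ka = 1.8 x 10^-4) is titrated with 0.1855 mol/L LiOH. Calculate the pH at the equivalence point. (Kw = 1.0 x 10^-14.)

8.42

n(HCOOH) = 0.3568 x 0.03279 = 0.01170 mol; V(LiOH) at equivalence = 0.01170/0.1855 = 0.06307 L.
At equivalence all the acid is converted to HCOO-; total volume = 0.03279 + 0.06307 = 0.09586 L, so [HCOO-] = 0.01170/0.09586 = 0.1220 M.
Kb = Kw/Ka = 1.0e-14 / 1.8 x 10^-4 = 5.56e-11.
[OH^-] = sqrt(Kb x [HCOO-]) = sqrt(5.56e-11 x 0.1220) = 2.60e-6 M.
pOH = 5.58, so pH = 14.00 - 5.58 = 8.42.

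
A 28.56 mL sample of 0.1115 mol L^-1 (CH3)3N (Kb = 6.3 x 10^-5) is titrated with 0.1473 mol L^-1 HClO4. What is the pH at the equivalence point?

n((CH3)3N) = 0.1115 x 0.02856 = 0.003184 mol; V(HClO4) at equivalence = 0.003184/0.1473 = 0.02162 L.
At equivalence the base is fully converted to (CH3)3NH+; total volume = 0.05018 L, so [(CH3)3NH+] = 0.003184/0.05018 = 0.06346 M.
Ka((CH3)3NH+) = Kw/Kb = 1.0e-14 / 6.3 x 10^-5 = 1.59e-10.
[H^+] = sqrt(Ka x [(CH3)3NH+]) = sqrt(1.59e-10 x 0.06346) = 3.17e-6 M.
pH = -log(3.17e-6) = 5.50.

5.50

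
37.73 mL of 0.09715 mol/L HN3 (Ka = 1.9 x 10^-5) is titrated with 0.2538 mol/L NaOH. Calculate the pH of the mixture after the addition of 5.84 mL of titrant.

4.55

Initial n(HN3) = 0.09715 x 0.03773 = 0.003665 mol.
n(NaOH) added = 0.2538 x 0.005840 = 0.001482 mol, converting that many moles of HN3 to N3-.
Remaining n(HN3) = 0.002183 mol; n(N3-) = 0.001482 mol.
By Henderson-Hasselbalch, pH = pKa + log([A^-]/[HA]) = 4.72 + log(0.001482/0.002183) = 4.72 + (-0.17) = 4.55.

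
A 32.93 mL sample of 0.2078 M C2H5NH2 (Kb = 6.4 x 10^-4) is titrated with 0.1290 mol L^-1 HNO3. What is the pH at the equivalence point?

5.95

n(C2H5NH2) = 0.2078 x 0.03293 = 0.006843 mol; V(HNO3) at equivalence = 0.006843/0.1290 = 0.05305 L.
At equivalence the base is fully converted to C2H5NH3+; total volume = 0.08598 L, so [C2H5NH3+] = 0.006843/0.08598 = 0.07959 M.
Ka(C2H5NH3+) = Kw/Kb = 1.0e-14 / 6.4 x 10^-4 = 1.56e-11.
[H^+] = sqrt(Ka x [C2H5NH3+]) = sqrt(1.56e-11 x 0.07959) = 1.12e-6 M.
pH = -log(1.12e-6) = 5.95.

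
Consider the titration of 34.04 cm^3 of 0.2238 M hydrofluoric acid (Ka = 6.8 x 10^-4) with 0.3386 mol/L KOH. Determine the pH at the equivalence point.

n(HF) = 0.2238 x 0.03404 = 0.007618 mol; V(KOH) at equivalence = 0.007618/0.3386 = 0.02250 L.
At equivalence all the acid is converted to F-; total volume = 0.03404 + 0.02250 = 0.05654 L, so [F-] = 0.007618/0.05654 = 0.1347 M.
Kb = Kw/Ka = 1.0e-14 / 6.8 x 10^-4 = 1.47e-11.
[OH^-] = sqrt(Kb x [F-]) = sqrt(1.47e-11 x 0.1347) = 1.41e-6 M.
pOH = 5.85, so pH = 14.00 - 5.85 = 8.15.

8.15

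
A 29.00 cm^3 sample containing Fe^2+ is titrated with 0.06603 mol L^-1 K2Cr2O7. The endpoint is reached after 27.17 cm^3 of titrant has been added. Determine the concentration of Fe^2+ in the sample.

0.371 M

n(K2Cr2O7) = 0.06603 x 0.02717 = 0.001794 mol.
From the balanced equation, 1 mol K2Cr2O7 reacts with 6 mol Fe^2+, so n(Fe^2+) = 0.001794 x 6/1 = 0.01076 mol.
[Fe^2+] = 0.01076 / 0.02900 L = 0.371 M.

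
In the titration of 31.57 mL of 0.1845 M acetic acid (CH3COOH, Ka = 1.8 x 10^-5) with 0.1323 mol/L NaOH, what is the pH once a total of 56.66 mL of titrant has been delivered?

12.28

n(acid) = 0.1845 x 0.03157 = 0.005825 mol; n(NaOH) added = 0.1323 x 0.05666 = 0.007496 mol.
Base is in excess by 0.007496 - 0.005825 = 0.001671 mol in a total volume of 0.08823 L.
[OH^-] = 0.001671/0.08823 = 0.01894 M, so pOH = 1.72 and pH = 14.00 - 1.72 = 12.28.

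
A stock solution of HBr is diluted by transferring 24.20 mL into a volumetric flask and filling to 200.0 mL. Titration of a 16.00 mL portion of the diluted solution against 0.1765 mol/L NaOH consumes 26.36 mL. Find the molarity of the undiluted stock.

2.40 M

n(NaOH) = 0.1765 x 0.02636 = 0.004653 mol.
n(HBr) in the aliquot = 0.004653 mol.
[diluted HBr] = 0.004653 / 0.01600 = 0.2908 M.
Dilution factor = 200.0/24.20 = 8.264, so [stock] = 0.2908 x 8.264 = 2.40 M.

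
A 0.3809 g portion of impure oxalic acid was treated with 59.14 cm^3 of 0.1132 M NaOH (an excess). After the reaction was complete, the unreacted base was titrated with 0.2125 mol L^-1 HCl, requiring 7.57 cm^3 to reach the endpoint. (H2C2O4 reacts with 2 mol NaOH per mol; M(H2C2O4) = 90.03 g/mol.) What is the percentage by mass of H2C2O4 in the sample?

Total n(NaOH) added = 0.1132 x 0.05914 = 0.006695 mol.
n(HCl) used = 0.2125 x 0.007570 = 0.001609 mol, which equals the excess n(NaOH).
So n(NaOH) consumed by the sample = 0.006695 - 0.001609 = 0.005086 mol.
n(H2C2O4) = 0.005086 / 2 = 0.002543 mol.
mass H2C2O4 = 0.002543 x 90.03 = 0.2289 g, so %H2C2O4 = 0.2289/0.3809 x 100 = 60.1%.

60.1%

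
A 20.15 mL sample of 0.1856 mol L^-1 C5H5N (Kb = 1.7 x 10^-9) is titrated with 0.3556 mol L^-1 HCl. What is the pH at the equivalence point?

3.07

n(C5H5N) = 0.1856 x 0.02015 = 0.003740 mol; V(HCl) at equivalence = 0.003740/0.3556 = 0.01052 L.
At equivalence the base is fully converted to C5H5NH+; total volume = 0.03067 L, so [C5H5NH+] = 0.003740/0.03067 = 0.1220 M.
Ka(C5H5NH+) = Kw/Kb = 1.0e-14 / 1.7 x 10^-9 = 5.88e-6.
[H^+] = sqrt(Ka x [C5H5NH+]) = sqrt(5.88e-6 x 0.1220) = 0.000847 M.
pH = -log(0.000847) = 3.07.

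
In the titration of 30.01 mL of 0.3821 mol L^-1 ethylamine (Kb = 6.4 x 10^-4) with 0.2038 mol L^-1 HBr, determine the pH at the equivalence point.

n(C2H5NH2) = 0.3821 x 0.03001 = 0.01147 mol; V(HBr) at equivalence = 0.01147/0.2038 = 0.05627 L.
At equivalence the base is fully converted to C2H5NH3+; total volume = 0.08628 L, so [C2H5NH3+] = 0.01147/0.08628 = 0.1329 M.
Ka(C2H5NH3+) = Kw/Kb = 1.0e-14 / 6.4 x 10^-4 = 1.56e-11.
[H^+] = sqrt(Ka x [C2H5NH3+]) = sqrt(1.56e-11 x 0.1329) = 1.44e-6 M.
pH = -log(1.44e-6) = 5.84.

5.84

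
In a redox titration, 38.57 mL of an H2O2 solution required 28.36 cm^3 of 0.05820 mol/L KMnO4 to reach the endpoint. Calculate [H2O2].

n(KMnO4) = 0.05820 x 0.02836 = 0.001651 mol.
From the balanced equation, 2 mol KMnO4 reacts with 5 mol H2O2, so n(H2O2) = 0.001651 x 5/2 = 0.004126 mol.
[H2O2] = 0.004126 / 0.03857 L = 0.107 M.

0.107 M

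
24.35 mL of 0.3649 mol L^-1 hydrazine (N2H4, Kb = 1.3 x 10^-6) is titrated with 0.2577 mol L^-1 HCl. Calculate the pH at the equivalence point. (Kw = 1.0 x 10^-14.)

4.47

n(N2H4) = 0.3649 x 0.02435 = 0.008885 mol; V(HCl) at equivalence = 0.008885/0.2577 = 0.03448 L.
At equivalence the base is fully converted to N2H5+; total volume = 0.05883 L, so [N2H5+] = 0.008885/0.05883 = 0.1510 M.
Ka(N2H5+) = Kw/Kb = 1.0e-14 / 1.3 x 10^-6 = 7.69e-9.
[H^+] = sqrt(Ka x [N2H5+]) = sqrt(7.69e-9 x 0.1510) = 3.41e-5 M.
pH = -log(3.41e-5) = 4.47.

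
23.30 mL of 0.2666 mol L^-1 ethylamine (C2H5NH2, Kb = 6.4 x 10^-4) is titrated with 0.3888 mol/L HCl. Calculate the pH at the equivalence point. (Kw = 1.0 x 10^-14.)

n(C2H5NH2) = 0.2666 x 0.02330 = 0.006212 mol; V(HCl) at equivalence = 0.006212/0.3888 = 0.01598 L.
At equivalence the base is fully converted to C2H5NH3+; total volume = 0.03928 L, so [C2H5NH3+] = 0.006212/0.03928 = 0.1582 M.
Ka(C2H5NH3+) = Kw/Kb = 1.0e-14 / 6.4 x 10^-4 = 1.56e-11.
[H^+] = sqrt(Ka x [C2H5NH3+]) = sqrt(1.56e-11 x 0.1582) = 1.57e-6 M.
pH = -log(1.57e-6) = 5.80.

5.80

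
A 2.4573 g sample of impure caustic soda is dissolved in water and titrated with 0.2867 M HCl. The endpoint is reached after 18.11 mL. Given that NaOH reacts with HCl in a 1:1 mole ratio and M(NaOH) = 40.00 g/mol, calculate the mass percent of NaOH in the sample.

n(HCl) = 0.2867 x 0.01811 = 0.005192 mol.
n(NaOH) = 0.005192 / 1 = 0.005192 mol.
mass of NaOH = 0.005192 x 40.00 = 0.2077 g.
% purity = 0.2077 / 2.4573 x 100 = 8.45%.

8.45%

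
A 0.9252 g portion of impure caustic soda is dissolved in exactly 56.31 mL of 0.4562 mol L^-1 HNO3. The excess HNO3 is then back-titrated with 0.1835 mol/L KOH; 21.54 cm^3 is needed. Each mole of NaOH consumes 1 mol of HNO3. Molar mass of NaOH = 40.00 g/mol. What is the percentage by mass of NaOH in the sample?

Total n(HNO3) added = 0.4562 x 0.05631 = 0.02569 mol.
n(KOH) used = 0.1835 x 0.02154 = 0.003953 mol, which equals the excess n(HNO3).
So n(HNO3) consumed by the sample = 0.02569 - 0.003953 = 0.02174 mol.
n(NaOH) = 0.02174 / 1 = 0.02174 mol.
mass NaOH = 0.02174 x 40.00 = 0.8694 g, so %NaOH = 0.8694/0.9252 x 100 = 94.0%.

94.0%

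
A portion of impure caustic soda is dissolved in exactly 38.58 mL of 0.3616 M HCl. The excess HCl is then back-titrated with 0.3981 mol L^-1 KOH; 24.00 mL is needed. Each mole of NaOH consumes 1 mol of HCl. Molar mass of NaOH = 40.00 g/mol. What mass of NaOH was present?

0.176 g

Total n(HCl) added = 0.3616 x 0.03858 = 0.01395 mol.
n(KOH) used = 0.3981 x 0.02400 = 0.009554 mol, which equals the excess n(HCl).
So n(HCl) consumed by the sample = 0.01395 - 0.009554 = 0.004396 mol.
n(NaOH) = 0.004396 / 1 = 0.004396 mol.
mass = 0.004396 mol x 40.00 g/mol = 0.176 g.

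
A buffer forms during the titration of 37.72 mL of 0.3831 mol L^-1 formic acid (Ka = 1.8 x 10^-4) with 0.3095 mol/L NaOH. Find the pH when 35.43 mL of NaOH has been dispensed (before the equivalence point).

4.24

Initial n(HCOOH) = 0.3831 x 0.03772 = 0.01445 mol.
n(NaOH) added = 0.3095 x 0.03543 = 0.01097 mol, converting that many moles of HCOOH to HCOO-.
Remaining n(HCOOH) = 0.003485 mol; n(HCOO-) = 0.01097 mol.
By Henderson-Hasselbalch, pH = pKa + log([A^-]/[HA]) = 3.74 + log(0.01097/0.003485) = 3.74 + (+0.50) = 4.24.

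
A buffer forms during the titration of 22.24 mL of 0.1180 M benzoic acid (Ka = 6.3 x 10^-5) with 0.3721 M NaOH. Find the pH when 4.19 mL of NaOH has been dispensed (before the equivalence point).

4.37

Initial n(C6H5COOH) = 0.1180 x 0.02224 = 0.002624 mol.
n(NaOH) added = 0.3721 x 0.004190 = 0.001559 mol, converting that many moles of C6H5COOH to C6H5COO-.
Remaining n(C6H5COOH) = 0.001065 mol; n(C6H5COO-) = 0.001559 mol.
By Henderson-Hasselbalch, pH = pKa + log([A^-]/[HA]) = 4.20 + log(0.001559/0.001065) = 4.20 + (+0.17) = 4.37.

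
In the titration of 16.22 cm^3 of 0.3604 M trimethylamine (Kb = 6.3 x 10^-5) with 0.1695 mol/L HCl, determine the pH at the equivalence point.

n((CH3)3N) = 0.3604 x 0.01622 = 0.005846 mol; V(HCl) at equivalence = 0.005846/0.1695 = 0.03449 L.
At equivalence the base is fully converted to (CH3)3NH+; total volume = 0.05071 L, so [(CH3)3NH+] = 0.005846/0.05071 = 0.1153 M.
Ka((CH3)3NH+) = Kw/Kb = 1.0e-14 / 6.3 x 10^-5 = 1.59e-10.
[H^+] = sqrt(Ka x [(CH3)3NH+]) = sqrt(1.59e-10 x 0.1153) = 4.28e-6 M.
pH = -log(4.28e-6) = 5.37.

5.37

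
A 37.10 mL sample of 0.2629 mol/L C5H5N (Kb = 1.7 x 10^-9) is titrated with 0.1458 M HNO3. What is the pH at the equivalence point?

n(C5H5N) = 0.2629 x 0.03710 = 0.009754 mol; V(HNO3) at equivalence = 0.009754/0.1458 = 0.06690 L.
At equivalence the base is fully converted to C5H5NH+; total volume = 0.1040 L, so [C5H5NH+] = 0.009754/0.1040 = 0.09379 M.
Ka(C5H5NH+) = Kw/Kb = 1.0e-14 / 1.7 x 10^-9 = 5.88e-6.
[H^+] = sqrt(Ka x [C5H5NH+]) = sqrt(5.88e-6 x 0.09379) = 0.000743 M.
pH = -log(0.000743) = 3.13.

3.13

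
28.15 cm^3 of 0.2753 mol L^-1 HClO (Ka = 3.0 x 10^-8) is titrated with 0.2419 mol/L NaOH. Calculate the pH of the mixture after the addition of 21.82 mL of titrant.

Initial n(HClO) = 0.2753 x 0.02815 = 0.007750 mol.
n(NaOH) added = 0.2419 x 0.02182 = 0.005278 mol, converting that many moles of HClO to ClO-.
Remaining n(HClO) = 0.002471 mol; n(ClO-) = 0.005278 mol.
By Henderson-Hasselbalch, pH = pKa + log([A^-]/[HA]) = 7.52 + log(0.005278/0.002471) = 7.52 + (+0.33) = 7.85.

7.85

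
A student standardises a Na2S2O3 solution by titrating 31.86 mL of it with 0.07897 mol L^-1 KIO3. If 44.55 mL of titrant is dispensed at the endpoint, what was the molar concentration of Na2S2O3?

0.663 M

n(KIO3) = 0.07897 x 0.04455 = 0.003518 mol.
From the balanced equation, 1 mol KIO3 reacts with 6 mol Na2S2O3, so n(Na2S2O3) = 0.003518 x 6/1 = 0.02111 mol.
[Na2S2O3] = 0.02111 / 0.03186 L = 0.663 M.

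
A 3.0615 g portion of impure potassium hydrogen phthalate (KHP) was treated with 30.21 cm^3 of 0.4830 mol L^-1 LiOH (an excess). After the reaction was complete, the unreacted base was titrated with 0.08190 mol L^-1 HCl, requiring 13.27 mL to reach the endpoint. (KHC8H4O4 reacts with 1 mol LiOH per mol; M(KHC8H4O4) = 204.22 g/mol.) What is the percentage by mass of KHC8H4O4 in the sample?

Total n(LiOH) added = 0.4830 x 0.03021 = 0.01459 mol.
n(HCl) used = 0.08190 x 0.01327 = 0.001087 mol, which equals the excess n(LiOH).
So n(LiOH) consumed by the sample = 0.01459 - 0.001087 = 0.01350 mol.
n(KHC8H4O4) = 0.01350 / 1 = 0.01350 mol.
mass KHC8H4O4 = 0.01350 x 204.22 = 2.758 g, so %KHC8H4O4 = 2.758/3.0615 x 100 = 90.1%.

90.1%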